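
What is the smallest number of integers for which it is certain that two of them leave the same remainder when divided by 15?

There are 15 residue classes modulo 15 acting as pigeonholes.
With 15 integers we could place one in each, avoiding any repeat.
One more forces some class to hold 2, so 15 + 1 = 16.

16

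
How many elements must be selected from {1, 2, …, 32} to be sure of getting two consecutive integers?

17

Partition {1, …, 32} into 16 pairs: {1,2}, {3,4}, …, {31,32}.
Choosing 16 integers — say the 16 even numbers 2, 4, …, 32 — takes one from each pair and avoids the property.
Choosing 17 forces two into the same pair by pigeonhole, and those are consecutive. So 17.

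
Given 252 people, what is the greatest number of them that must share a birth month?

21

The 252 people fall into 12 months of the year.
If each of the 12 months of the year held at most 20, the total would be at most 12 × 20 = 240 < 252, a contradiction.
So at least one holds ⌈252/12⌉ = 21.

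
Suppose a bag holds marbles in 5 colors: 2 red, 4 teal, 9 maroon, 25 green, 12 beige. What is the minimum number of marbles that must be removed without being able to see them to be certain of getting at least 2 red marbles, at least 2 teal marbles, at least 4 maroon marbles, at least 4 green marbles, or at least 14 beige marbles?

21

The worst case stops just short of every target: 1 red, 1 teal, 3 maroon, 3 green, all 12 beige — 1 + 1 + 3 + 3 + 12 = 20 marbles.
One more marble must push some color to its target, so 20 + 1 = 21.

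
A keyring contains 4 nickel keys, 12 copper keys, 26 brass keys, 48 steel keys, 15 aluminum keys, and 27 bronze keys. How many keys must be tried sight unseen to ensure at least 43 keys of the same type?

127

Treat the 6 types as pigeonholes.
In the worst case we take at most 42 of each type, but all 4 nickel, all 12 copper, all 26 brass, all 15 aluminum, and all 27 bronze (fewer than 42), giving 4 + 12 + 26 + 42 + 15 + 27 = 126.
One more key then forces some type to 43, so 126 + 1 = 127.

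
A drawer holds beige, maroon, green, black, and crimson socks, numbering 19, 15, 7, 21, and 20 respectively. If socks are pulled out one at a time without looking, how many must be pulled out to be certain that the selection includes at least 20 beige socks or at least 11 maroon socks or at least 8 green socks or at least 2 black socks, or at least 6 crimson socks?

The worst case stops just short of every target: 19 beige, 10 maroon, 7 green, 1 black, 5 crimson — 19 + 10 + 7 + 1 + 5 = 42 socks.
One more sock must push some color to its target, so 42 + 1 = 43.

43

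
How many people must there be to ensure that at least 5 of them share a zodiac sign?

49

There are 12 zodiac signs acting as pigeonholes.
With 12 × 4 = 48 people we could place exactly 4 in each, with no class reaching 5.
One more forces some class to hold 5, so 48 + 1 = 49.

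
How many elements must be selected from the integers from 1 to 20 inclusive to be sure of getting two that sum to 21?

Partition {1, …, 20} into 10 pairs: {1,20}, {2,19}, …, {10,11}.
Choosing 10 integers — say the integers 1 through 10 — takes one from each pair and avoids the property.
Choosing 11 forces two into the same pair by pigeonhole, and those sum to 21. So 11.

11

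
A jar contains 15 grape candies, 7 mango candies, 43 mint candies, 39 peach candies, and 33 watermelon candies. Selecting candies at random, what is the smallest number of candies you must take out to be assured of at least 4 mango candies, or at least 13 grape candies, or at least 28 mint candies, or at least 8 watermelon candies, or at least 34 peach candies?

83

Each of the 5 flavors has its own threshold; avoid all of them simultaneously.
The worst case stops just short of every target: 12 grape, 3 mango, 27 mint, 33 peach, 7 watermelon — 12 + 3 + 27 + 33 + 7 = 82 candies.
One more candy must push some flavor to its target, so 82 + 1 = 83.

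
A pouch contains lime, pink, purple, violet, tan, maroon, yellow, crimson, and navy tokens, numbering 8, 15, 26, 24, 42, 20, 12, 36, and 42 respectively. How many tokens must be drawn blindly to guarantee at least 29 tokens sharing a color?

In the worst case we take at most 28 of each color, but all 8 lime, all 15 pink, all 26 purple, all 24 violet, all 20 maroon, and all 12 yellow (fewer than 28), giving 8 + 15 + 26 + 24 + 28 + 20 + 12 + 28 + 28 = 189.
One more token then forces some color to 29, so 189 + 1 = 190.

190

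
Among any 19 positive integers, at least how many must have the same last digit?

2

If each of the 10 possible last digits held at most 1, the total would be at most 10 × 1 = 10 < 19, a contradiction.
So at least one holds ⌈19/10⌉ = 2.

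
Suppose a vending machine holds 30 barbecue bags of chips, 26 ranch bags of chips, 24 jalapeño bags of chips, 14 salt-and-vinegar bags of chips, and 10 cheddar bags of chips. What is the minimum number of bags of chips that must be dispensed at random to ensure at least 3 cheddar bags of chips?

97

To avoid cheddar bags of chips as long as possible, exhaust the other 4 flavors first.
The worst case draws every non-cheddar bag of chips first: 30 + 26 + 24 + 14 = 94.
The next 3 draws are then forced to be cheddar, giving 94 + 3 = 97.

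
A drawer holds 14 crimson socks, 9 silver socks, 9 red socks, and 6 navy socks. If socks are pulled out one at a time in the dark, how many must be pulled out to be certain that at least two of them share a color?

Treat the 4 colors as pigeonholes.
The worst case takes 1 sock of each color without reaching 2 of any: 4 × 1 = 4.
The next sock must bring some color to 2, so 4 + 1 = 5.

5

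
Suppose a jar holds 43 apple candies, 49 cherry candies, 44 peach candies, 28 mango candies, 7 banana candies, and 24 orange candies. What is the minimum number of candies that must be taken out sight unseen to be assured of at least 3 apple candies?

155

To avoid apple candies as long as possible, exhaust the other 5 flavors first.
The worst case draws every non-apple candy first: 49 + 44 + 28 + 7 + 24 = 152.
The next 3 draws are then forced to be apple, giving 152 + 3 = 155.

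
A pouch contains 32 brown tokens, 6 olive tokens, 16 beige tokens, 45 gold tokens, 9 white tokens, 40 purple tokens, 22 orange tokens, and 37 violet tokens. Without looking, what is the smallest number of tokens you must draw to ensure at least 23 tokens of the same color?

Treat the 8 colors as pigeonholes.
In the worst case we take at most 22 of each color, but all 6 olive, all 16 beige, and all 9 white (fewer than 22), giving 22 + 6 + 16 + 22 + 9 + 22 + 22 + 22 = 141.
One more token then forces some color to 23, so 141 + 1 = 142.

142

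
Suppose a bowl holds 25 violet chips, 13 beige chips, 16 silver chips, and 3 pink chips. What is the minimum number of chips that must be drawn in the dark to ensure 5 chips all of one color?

16

Treat the 4 colors as pigeonholes.
In the worst case we take at most 4 of each color, but all 3 pink (fewer than 4), giving 4 + 4 + 4 + 3 = 15.
One more chip then forces some color to 5, so 15 + 1 = 16.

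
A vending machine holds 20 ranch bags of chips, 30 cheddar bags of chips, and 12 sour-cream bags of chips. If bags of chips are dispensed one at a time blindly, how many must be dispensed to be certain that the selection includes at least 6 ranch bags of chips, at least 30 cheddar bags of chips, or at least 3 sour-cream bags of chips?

37

The worst case stops just short of every target: 5 ranch, 29 cheddar, 2 sour-cream — 5 + 29 + 2 = 36 bags of chips.
One more bag of chips must push some flavor to its target, so 36 + 1 = 37.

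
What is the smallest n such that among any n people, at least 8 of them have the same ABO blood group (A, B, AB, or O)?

There are 4 ABO blood groups acting as pigeonholes.
With 4 × 7 = 28 people we could place exactly 7 in each, with no class reaching 8.
One more forces some class to hold 8, so 28 + 1 = 29.

29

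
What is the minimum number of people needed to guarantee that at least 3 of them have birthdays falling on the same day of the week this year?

There are 7 days of the week acting as pigeonholes.
With 7 × 2 = 14 people we could place exactly 2 in each, with no class reaching 3.
One more forces some class to hold 3, so 14 + 1 = 15.

15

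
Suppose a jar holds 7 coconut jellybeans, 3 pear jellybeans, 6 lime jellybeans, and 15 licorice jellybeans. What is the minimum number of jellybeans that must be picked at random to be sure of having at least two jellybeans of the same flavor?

The worst case takes 1 jellybean of each flavor without reaching 2 of any: 4 × 1 = 4.
The next jellybean must bring some flavor to 2, so 4 + 1 = 5.

5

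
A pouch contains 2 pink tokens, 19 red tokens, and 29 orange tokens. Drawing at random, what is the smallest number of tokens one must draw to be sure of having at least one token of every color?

The hardest color to obtain is pink: we could draw every other token first — 50 − 2 = 48 tokens — without a single pink one.
The next draw must be pink, so 48 + 1 = 49.

49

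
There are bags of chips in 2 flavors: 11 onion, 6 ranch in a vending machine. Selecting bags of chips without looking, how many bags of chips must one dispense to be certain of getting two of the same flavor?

Treat the 2 flavors as pigeonholes.
The worst case takes 1 bag of chips of each flavor without reaching 2 of any: 2 × 1 = 2.
The next bag of chips must bring some flavor to 2, so 2 + 1 = 3.

3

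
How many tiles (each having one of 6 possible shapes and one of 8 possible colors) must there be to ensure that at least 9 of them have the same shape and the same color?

There are 6 × 8 = 48 (shape, color) combinations acting as pigeonholes.
With 48 × 8 = 384 tiles we could place exactly 8 in each, with no (shape, color) pair reaching 9.
One more forces some (shape, color) pair to hold 9, so 384 + 1 = 385.

385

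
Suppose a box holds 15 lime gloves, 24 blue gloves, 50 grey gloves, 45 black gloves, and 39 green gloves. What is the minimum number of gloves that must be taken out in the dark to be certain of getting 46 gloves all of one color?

169

Treat the 5 colors as pigeonholes.
In the worst case we take at most 45 of each color, but all 15 lime, all 24 blue, and all 39 green (fewer than 45), giving 15 + 24 + 45 + 45 + 39 = 168.
One more glove then forces some color to 46, so 168 + 1 = 169.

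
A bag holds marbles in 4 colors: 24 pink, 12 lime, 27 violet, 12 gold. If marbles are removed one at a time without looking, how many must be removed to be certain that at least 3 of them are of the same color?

The worst case takes 2 marbles of each color without reaching 3 of any: 4 × 2 = 8.
The next marble must bring some color to 3, so 8 + 1 = 9.

9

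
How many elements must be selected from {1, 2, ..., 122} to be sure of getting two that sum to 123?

Partition {1, …, 122} into 61 pairs: {1,122}, {2,121}, …, {61,62}.
Choosing 61 integers — say the integers 1 through 61 — takes one from each pair and avoids the property.
Choosing 62 forces two into the same pair by pigeonhole, and those sum to 123. So 62.

62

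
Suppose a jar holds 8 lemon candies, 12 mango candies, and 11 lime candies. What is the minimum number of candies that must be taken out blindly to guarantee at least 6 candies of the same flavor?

Treat the 3 flavors as pigeonholes.
The worst case takes 5 candies of each flavor without reaching 6 of any: 3 × 5 = 15.
The next candy must bring some flavor to 6, so 15 + 1 = 16.

16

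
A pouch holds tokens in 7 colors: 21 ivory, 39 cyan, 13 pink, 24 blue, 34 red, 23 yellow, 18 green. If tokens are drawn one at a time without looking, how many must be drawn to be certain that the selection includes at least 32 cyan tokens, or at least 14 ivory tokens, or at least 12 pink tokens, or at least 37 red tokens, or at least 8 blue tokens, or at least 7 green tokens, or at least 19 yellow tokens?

Each of the 7 colors has its own threshold; avoid all of them simultaneously.
The worst case stops just short of every target: 13 ivory, 31 cyan, 11 pink, 7 blue, all 34 red, 18 yellow, 6 green — 13 + 31 + 11 + 7 + 34 + 18 + 6 = 120 tokens.
One more token must push some color to its target, so 120 + 1 = 121.

121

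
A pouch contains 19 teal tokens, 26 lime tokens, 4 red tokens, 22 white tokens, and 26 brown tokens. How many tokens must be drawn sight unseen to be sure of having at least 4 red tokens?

97

To avoid red tokens as long as possible, exhaust the other 4 colors first.
The worst case draws every non-red token first: 19 + 26 + 22 + 26 = 93.
The next 4 draws are then forced to be red, giving 93 + 4 = 97.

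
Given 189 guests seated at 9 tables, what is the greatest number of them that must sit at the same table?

The 189 guests fall into 9 tables.
If each of the 9 tables held at most 20, the total would be at most 9 × 20 = 180 < 189, a contradiction.
So at least one holds ⌈189/9⌉ = 21.

21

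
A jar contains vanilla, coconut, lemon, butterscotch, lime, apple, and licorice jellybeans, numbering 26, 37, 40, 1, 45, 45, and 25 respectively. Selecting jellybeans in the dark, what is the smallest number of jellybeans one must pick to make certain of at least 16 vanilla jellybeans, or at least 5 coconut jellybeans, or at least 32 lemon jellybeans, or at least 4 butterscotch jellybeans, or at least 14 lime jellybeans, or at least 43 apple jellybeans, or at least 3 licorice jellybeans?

Each of the 7 flavors has its own threshold; avoid all of them simultaneously.
The worst case stops just short of every target: 15 vanilla, 4 coconut, 31 lemon, all 1 butterscotch, 13 lime, 42 apple, 2 licorice — 15 + 4 + 31 + 1 + 13 + 42 + 2 = 108 jellybeans.
One more jellybean must push some flavor to its target, so 108 + 1 = 109.

109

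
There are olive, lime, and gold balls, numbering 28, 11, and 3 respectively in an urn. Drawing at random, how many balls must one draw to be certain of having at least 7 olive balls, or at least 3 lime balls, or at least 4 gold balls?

The worst case stops just short of every target: 6 olive, 2 lime, 3 gold — 6 + 2 + 3 = 11 balls.
One more ball must push some color to its target, so 11 + 1 = 12.

12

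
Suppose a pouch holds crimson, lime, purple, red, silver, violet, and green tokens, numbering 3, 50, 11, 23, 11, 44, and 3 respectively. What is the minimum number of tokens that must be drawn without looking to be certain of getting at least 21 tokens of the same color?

89

Treat the 7 colors as pigeonholes.
In the worst case we take at most 20 of each color, but all 3 crimson, all 11 purple, all 11 silver, and all 3 green (fewer than 20), giving 3 + 20 + 11 + 20 + 11 + 20 + 3 = 88.
One more token then forces some color to 21, so 88 + 1 = 89.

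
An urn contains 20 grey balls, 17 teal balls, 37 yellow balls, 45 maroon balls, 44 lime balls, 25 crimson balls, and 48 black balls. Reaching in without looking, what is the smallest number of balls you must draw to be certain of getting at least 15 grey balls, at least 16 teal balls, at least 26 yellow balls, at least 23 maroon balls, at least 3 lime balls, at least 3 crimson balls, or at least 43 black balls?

Each of the 7 colors has its own threshold; avoid all of them simultaneously.
The worst case stops just short of every target: 14 grey, 15 teal, 25 yellow, 22 maroon, 2 lime, 2 crimson, 42 black — 14 + 15 + 25 + 22 + 2 + 2 + 42 = 122 balls.
One more ball must push some color to its target, so 122 + 1 = 123.

123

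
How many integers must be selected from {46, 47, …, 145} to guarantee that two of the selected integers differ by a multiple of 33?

34

Group the integers by remainder mod 33; there are 33 residue classes, each nonempty in this range.
Choosing one from each class (33 integers) avoids any shared remainder.
One more choice must repeat a class, so two differ by a multiple of 33. Hence 33 + 1 = 34.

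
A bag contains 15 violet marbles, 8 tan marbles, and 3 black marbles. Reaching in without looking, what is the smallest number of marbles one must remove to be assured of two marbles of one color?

The worst case takes 1 marble of each color without reaching 2 of any: 3 × 1 = 3.
The next marble must bring some color to 2, so 3 + 1 = 4.

4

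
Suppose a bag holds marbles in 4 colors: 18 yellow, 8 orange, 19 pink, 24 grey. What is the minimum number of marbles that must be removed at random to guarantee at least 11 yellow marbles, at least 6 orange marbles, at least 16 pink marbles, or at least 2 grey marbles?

32

The worst case stops just short of every target: 10 yellow, 5 orange, 15 pink, 1 grey — 10 + 5 + 15 + 1 = 31 marbles.
One more marble must push some color to its target, so 31 + 1 = 32.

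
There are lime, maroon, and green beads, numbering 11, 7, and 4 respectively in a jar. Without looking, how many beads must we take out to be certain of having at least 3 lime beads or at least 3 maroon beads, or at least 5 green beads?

The worst case stops just short of every target: 2 lime, 2 maroon, 4 green — 2 + 2 + 4 = 8 beads.
One more bead must push some color to its target, so 8 + 1 = 9.

9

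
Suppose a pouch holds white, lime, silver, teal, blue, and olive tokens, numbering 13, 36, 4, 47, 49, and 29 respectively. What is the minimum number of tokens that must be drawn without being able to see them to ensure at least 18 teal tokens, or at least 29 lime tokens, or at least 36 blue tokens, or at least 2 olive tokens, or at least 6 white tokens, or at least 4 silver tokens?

90

The worst case stops just short of every target: 5 white, 28 lime, 3 silver, 17 teal, 35 blue, 1 olive — 5 + 28 + 3 + 17 + 35 + 1 = 89 tokens.
One more token must push some color to its target, so 89 + 1 = 90.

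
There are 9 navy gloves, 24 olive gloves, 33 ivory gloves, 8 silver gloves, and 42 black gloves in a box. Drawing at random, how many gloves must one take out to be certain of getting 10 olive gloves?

The worst case draws every non-olive glove first: 9 + 33 + 8 + 42 = 92.
The next 10 draws are then forced to be olive, giving 92 + 10 = 102.

102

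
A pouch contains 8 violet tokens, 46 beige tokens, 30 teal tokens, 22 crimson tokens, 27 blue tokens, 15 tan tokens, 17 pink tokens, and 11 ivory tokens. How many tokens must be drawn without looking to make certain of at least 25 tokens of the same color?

In the worst case we take at most 24 of each color, but all 8 violet, all 22 crimson, all 15 tan, all 17 pink, and all 11 ivory (fewer than 24), giving 8 + 24 + 24 + 22 + 24 + 15 + 17 + 11 = 145.
One more token then forces some color to 25, so 145 + 1 = 146.

146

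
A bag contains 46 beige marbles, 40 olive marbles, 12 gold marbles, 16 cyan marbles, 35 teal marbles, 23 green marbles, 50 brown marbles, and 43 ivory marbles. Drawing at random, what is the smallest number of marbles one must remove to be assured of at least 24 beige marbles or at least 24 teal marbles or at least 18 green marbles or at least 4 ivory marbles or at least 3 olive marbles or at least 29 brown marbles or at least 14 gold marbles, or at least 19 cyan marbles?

The worst case stops just short of every target: 23 beige, 2 olive, all 12 gold, all 16 cyan, 23 teal, 17 green, 28 brown, 3 ivory — 23 + 2 + 12 + 16 + 23 + 17 + 28 + 3 = 124 marbles.
One more marble must push some color to its target, so 124 + 1 = 125.

125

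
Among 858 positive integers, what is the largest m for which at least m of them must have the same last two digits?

9

If each of the 100 possible two-digit endings held at most 8, the total would be at most 100 × 8 = 800 < 858, a contradiction.
So at least one holds ⌈858/100⌉ = 9.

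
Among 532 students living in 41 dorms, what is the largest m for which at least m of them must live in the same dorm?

If each of the 41 dorms held at most 12, the total would be at most 41 × 12 = 492 < 532, a contradiction.
So at least one holds ⌈532/41⌉ = 13.

13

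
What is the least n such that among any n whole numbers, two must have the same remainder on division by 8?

Two integers differ by a multiple of 8 exactly when they share a remainder mod 8.
There are 8 residue classes mod 8, so 8 integers can all lie in distinct classes.
One more integer must repeat a residue, giving a difference divisible by 8. So n = 8 + 1 = 9.

9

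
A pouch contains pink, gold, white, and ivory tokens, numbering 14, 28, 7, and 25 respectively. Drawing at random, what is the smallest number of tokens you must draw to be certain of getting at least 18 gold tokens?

The worst case draws every non-gold token first: 14 + 7 + 25 = 46.
The next 18 draws are then forced to be gold, giving 46 + 18 = 64.

64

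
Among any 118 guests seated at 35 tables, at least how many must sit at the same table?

If each of the 35 tables held at most 3, the total would be at most 35 × 3 = 105 < 118, a contradiction.
So at least one holds ⌈118/35⌉ = 4.

4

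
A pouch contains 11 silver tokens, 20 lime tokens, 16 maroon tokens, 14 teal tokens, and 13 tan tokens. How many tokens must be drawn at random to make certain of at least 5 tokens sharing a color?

Treat the 5 colors as pigeonholes.
The worst case takes 4 tokens of each color without reaching 5 of any: 5 × 4 = 20.
The next token must bring some color to 5, so 20 + 1 = 21.

21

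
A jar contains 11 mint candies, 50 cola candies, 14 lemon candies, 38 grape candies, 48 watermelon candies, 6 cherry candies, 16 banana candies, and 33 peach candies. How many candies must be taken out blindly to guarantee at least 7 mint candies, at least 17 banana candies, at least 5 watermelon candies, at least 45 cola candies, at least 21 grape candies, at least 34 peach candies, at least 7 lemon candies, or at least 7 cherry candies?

136

The worst case stops just short of every target: 6 mint, 44 cola, 6 lemon, 20 grape, 4 watermelon, 6 cherry, 16 banana, 33 peach — 6 + 44 + 6 + 20 + 4 + 6 + 16 + 33 = 135 candies.
One more candy must push some flavor to its target, so 135 + 1 = 136.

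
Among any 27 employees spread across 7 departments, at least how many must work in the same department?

4

The 27 employees fall into 7 departments.
If each of the 7 departments held at most 3, the total would be at most 7 × 3 = 21 < 27, a contradiction.
So at least one holds ⌈27/7⌉ = 4.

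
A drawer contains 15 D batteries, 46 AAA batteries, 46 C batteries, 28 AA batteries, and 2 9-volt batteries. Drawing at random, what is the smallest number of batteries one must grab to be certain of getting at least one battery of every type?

136

The hardest type to obtain is 9-volt: we could draw every other battery first — 137 − 2 = 135 batteries — without a single 9-volt one.
The next draw must be 9-volt, so 135 + 1 = 136.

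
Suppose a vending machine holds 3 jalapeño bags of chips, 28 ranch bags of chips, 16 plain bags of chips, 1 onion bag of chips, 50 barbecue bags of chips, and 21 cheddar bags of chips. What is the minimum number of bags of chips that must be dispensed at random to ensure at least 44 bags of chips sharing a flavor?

113

Treat the 6 flavors as pigeonholes.
In the worst case we take at most 43 of each flavor, but all 3 jalapeño, all 28 ranch, all 16 plain, all 1 onion, and all 21 cheddar (fewer than 43), giving 3 + 28 + 16 + 1 + 43 + 21 = 112.
One more bag of chips then forces some flavor to 44, so 112 + 1 = 113.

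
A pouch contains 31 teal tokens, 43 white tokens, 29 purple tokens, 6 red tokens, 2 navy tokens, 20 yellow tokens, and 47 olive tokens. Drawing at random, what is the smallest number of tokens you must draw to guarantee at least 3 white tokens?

138

To avoid white tokens as long as possible, exhaust the other 6 colors first.
The worst case draws every non-white token first: 31 + 29 + 6 + 2 + 20 + 47 = 135.
The next 3 draws are then forced to be white, giving 135 + 3 = 138.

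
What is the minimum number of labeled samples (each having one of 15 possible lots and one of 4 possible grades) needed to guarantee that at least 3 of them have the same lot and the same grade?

There are 15 × 4 = 60 (lot, grade) combinations acting as pigeonholes.
With 60 × 2 = 120 labeled samples we could place exactly 2 in each, with no (lot, grade) pair reaching 3.
One more forces some (lot, grade) pair to hold 3, so 120 + 1 = 121.

121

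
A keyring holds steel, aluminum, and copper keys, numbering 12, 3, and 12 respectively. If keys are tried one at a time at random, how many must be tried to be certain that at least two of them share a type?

Treat the 3 types as pigeonholes.
The worst case takes 1 key of each type without reaching 2 of any: 3 × 1 = 3.
The next key must bring some type to 2, so 3 + 1 = 4.

4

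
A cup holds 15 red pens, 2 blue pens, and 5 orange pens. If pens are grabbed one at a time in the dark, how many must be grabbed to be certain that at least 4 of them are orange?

21

To avoid orange pens as long as possible, exhaust the other 2 ink colors first.
The worst case draws every non-orange pen first: 15 + 2 = 17.
The next 4 draws are then forced to be orange, giving 17 + 4 = 21.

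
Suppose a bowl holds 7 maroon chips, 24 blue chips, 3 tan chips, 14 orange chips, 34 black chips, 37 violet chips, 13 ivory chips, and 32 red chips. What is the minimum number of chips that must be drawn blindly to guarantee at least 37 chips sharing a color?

Treat the 8 colors as pigeonholes.
In the worst case we take at most 36 of each color, but all 7 maroon, all 24 blue, all 3 tan, all 14 orange, all 34 black, all 13 ivory, and all 32 red (fewer than 36), giving 7 + 24 + 3 + 14 + 34 + 36 + 13 + 32 = 163.
One more chip then forces some color to 37, so 163 + 1 = 164.

164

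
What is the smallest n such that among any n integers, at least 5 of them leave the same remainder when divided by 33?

133

There are 33 residue classes modulo 33 acting as pigeonholes.
With 33 × 4 = 132 integers we could place exactly 4 in each, with no class reaching 5.
One more forces some class to hold 5, so 132 + 1 = 133.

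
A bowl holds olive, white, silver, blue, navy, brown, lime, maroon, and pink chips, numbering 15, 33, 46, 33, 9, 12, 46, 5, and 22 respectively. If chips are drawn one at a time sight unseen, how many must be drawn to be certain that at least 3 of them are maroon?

To avoid maroon chips as long as possible, exhaust the other 8 colors first.
The worst case draws every non-maroon chip first: 15 + 33 + 46 + 33 + 9 + 12 + 46 + 22 = 216.
The next 3 draws are then forced to be maroon, giving 216 + 3 = 219.

219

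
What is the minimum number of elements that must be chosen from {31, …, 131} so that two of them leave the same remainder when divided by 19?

20

Use the pigeonhole principle on residue classes: group the integers by remainder mod 19; there are 19 residue classes, each nonempty in this range.
Choosing one from each class (19 integers) avoids any shared remainder.
One more choice must repeat a class, so two differ by a multiple of 19. Hence 19 + 1 = 20.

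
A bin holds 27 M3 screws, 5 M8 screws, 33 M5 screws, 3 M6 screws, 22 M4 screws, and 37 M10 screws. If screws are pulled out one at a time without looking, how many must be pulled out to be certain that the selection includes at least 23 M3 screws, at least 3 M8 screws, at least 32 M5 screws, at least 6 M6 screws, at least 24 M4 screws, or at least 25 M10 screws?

105

The worst case stops just short of every target: 22 M3, 2 M8, 31 M5, all 3 M6, all 22 M4, 24 M10 — 22 + 2 + 31 + 3 + 22 + 24 = 104 screws.
One more screw must push some size to its target, so 104 + 1 = 105.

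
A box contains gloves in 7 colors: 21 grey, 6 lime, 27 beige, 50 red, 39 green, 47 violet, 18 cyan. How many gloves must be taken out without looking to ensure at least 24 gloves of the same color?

138

Treat the 7 colors as pigeonholes.
In the worst case we take at most 23 of each color, but all 21 grey, all 6 lime, and all 18 cyan (fewer than 23), giving 21 + 6 + 23 + 23 + 23 + 23 + 18 = 137.
One more glove then forces some color to 24, so 137 + 1 = 138.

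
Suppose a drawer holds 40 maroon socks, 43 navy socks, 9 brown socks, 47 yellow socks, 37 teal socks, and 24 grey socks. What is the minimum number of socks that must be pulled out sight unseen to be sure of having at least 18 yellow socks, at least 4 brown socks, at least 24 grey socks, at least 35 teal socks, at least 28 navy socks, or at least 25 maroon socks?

129

The worst case stops just short of every target: 24 maroon, 27 navy, 3 brown, 17 yellow, 34 teal, 23 grey — 24 + 27 + 3 + 17 + 34 + 23 = 128 socks.
One more sock must push some color to its target, so 128 + 1 = 129.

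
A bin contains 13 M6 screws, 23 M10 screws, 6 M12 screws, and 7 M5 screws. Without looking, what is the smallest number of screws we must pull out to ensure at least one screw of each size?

The hardest size to obtain is M12: we could draw every other screw first — 49 − 6 = 43 screws — without a single M12 one.
The next draw must be M12, so 43 + 1 = 44.

44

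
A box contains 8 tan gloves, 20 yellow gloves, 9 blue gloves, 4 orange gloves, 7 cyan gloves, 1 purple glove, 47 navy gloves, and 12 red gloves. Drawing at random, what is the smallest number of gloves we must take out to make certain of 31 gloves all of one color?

In the worst case we take at most 30 of each color, but all 8 tan, all 20 yellow, all 9 blue, all 4 orange, all 7 cyan, all 1 purple, and all 12 red (fewer than 30), giving 8 + 20 + 9 + 4 + 7 + 1 + 30 + 12 = 91.
One more glove then forces some color to 31, so 91 + 1 = 92.

92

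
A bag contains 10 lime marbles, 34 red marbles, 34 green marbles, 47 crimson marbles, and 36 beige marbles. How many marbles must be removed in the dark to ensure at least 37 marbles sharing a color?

151

In the worst case we take at most 36 of each color, but all 10 lime, all 34 red, and all 34 green (fewer than 36), giving 10 + 34 + 34 + 36 + 36 = 150.
One more marble then forces some color to 37, so 150 + 1 = 151.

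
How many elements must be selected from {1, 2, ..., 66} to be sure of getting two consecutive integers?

Partition {1, …, 66} into 33 pairs: {1,2}, {3,4}, …, {65,66}.
Choosing 33 integers — say the 33 even numbers 2, 4, …, 66 — takes one from each pair and avoids the property.
Choosing 34 forces two into the same pair by pigeonhole, and those are consecutive. So 34.

34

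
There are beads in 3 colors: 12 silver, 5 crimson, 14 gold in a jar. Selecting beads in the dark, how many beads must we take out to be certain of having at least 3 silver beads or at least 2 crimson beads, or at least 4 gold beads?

Each of the 3 colors has its own threshold; avoid all of them simultaneously.
The worst case stops just short of every target: 2 silver, 1 crimson, 3 gold — 2 + 1 + 3 = 6 beads.
One more bead must push some color to its target, so 6 + 1 = 7.

7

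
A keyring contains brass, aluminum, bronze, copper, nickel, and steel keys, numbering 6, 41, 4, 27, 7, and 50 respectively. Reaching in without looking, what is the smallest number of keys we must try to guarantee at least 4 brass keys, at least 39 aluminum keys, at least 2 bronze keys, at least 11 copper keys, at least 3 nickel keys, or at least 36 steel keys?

The worst case stops just short of every target: 3 brass, 38 aluminum, 1 bronze, 10 copper, 2 nickel, 35 steel — 3 + 38 + 1 + 10 + 2 + 35 = 89 keys.
One more key must push some type to its target, so 89 + 1 = 90.

90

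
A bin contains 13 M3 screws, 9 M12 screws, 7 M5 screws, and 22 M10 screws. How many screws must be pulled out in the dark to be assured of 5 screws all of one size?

Treat the 4 sizes as pigeonholes.
The worst case takes 4 screws of each size without reaching 5 of any: 4 × 4 = 16.
The next screw must bring some size to 5, so 16 + 1 = 17.

17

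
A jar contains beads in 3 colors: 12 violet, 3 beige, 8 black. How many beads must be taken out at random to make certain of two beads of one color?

4

Treat the 3 colors as pigeonholes.
The worst case takes 1 bead of each color without reaching 2 of any: 3 × 1 = 3.
The next bead must bring some color to 2, so 3 + 1 = 4.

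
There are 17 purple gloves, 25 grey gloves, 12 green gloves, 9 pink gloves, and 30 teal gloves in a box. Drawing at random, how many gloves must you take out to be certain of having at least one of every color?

85

The hardest color to obtain is pink: we could draw every other glove first — 93 − 9 = 84 gloves — without a single pink one.
The next draw must be pink, so 84 + 1 = 85.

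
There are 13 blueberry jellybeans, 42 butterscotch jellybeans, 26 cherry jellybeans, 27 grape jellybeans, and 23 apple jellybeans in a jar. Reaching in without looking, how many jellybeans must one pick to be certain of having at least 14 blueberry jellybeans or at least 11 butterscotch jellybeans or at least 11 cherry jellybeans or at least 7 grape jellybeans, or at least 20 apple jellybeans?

59

Each of the 5 flavors has its own threshold; avoid all of them simultaneously.
The worst case stops just short of every target: 13 blueberry, 10 butterscotch, 10 cherry, 6 grape, 19 apple — 13 + 10 + 10 + 6 + 19 = 58 jellybeans.
One more jellybean must push some flavor to its target, so 58 + 1 = 59.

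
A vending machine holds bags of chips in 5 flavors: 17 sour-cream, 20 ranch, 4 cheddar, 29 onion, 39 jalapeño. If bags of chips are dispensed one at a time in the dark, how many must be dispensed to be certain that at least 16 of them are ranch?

105

To avoid ranch bags of chips as long as possible, exhaust the other 4 flavors first.
The worst case draws every non-ranch bag of chips first: 17 + 4 + 29 + 39 = 89.
The next 16 draws are then forced to be ranch, giving 89 + 16 = 105.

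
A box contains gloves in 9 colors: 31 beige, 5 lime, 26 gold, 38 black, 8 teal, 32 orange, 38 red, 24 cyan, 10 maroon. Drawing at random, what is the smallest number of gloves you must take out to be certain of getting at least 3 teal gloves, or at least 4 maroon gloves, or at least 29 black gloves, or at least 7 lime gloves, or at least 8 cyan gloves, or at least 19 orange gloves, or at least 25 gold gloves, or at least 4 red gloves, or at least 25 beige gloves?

The worst case stops just short of every target: 24 beige, all 5 lime, 24 gold, 28 black, 2 teal, 18 orange, 3 red, 7 cyan, 3 maroon — 24 + 5 + 24 + 28 + 2 + 18 + 3 + 7 + 3 = 114 gloves.
One more glove must push some color to its target, so 114 + 1 = 115.

115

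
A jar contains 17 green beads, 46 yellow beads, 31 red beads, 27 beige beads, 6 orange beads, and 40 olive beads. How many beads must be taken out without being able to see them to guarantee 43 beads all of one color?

In the worst case we take at most 42 of each color, but all 17 green, all 31 red, all 27 beige, all 6 orange, and all 40 olive (fewer than 42), giving 17 + 42 + 31 + 27 + 6 + 40 = 163.
One more bead then forces some color to 43, so 163 + 1 = 164.

164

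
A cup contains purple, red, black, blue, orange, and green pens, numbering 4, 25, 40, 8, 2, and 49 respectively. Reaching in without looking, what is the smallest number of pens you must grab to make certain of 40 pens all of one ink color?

In the worst case we take at most 39 of each ink color, but all 4 purple, all 25 red, all 8 blue, and all 2 orange (fewer than 39), giving 4 + 25 + 39 + 8 + 2 + 39 = 117.
One more pen then forces some ink color to 40, so 117 + 1 = 118.

118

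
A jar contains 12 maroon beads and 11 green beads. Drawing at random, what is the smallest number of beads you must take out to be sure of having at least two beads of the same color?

3

Treat the 2 colors as pigeonholes.
The worst case takes 1 bead of each color without reaching 2 of any: 2 × 1 = 2.
The next bead must bring some color to 2, so 2 + 1 = 3.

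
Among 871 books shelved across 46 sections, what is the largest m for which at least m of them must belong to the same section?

If each of the 46 sections held at most 18, the total would be at most 46 × 18 = 828 < 871, a contradiction.
So at least one holds ⌈871/46⌉ = 19.

19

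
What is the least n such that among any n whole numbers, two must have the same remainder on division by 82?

Use the pigeonhole principle on residue classes: two integers differ by a multiple of 82 exactly when they share a remainder mod 82.
There are 82 residue classes mod 82, so 82 integers can all lie in distinct classes.
One more integer must repeat a residue, giving a difference divisible by 82. So n = 82 + 1 = 83.

83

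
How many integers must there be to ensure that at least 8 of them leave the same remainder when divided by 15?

There are 15 residue classes modulo 15 acting as pigeonholes.
With 15 × 7 = 105 integers we could place exactly 7 in each, with no class reaching 8.
One more forces some class to hold 8, so 105 + 1 = 106.

106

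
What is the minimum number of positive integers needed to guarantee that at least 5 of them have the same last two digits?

There are 100 possible two-digit endings acting as pigeonholes.
With 100 × 4 = 400 positive integers we could place exactly 4 in each, with no class reaching 5.
One more forces some class to hold 5, so 400 + 1 = 401.

401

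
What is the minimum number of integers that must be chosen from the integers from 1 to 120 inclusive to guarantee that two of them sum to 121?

61

Partition {1, …, 120} into 60 pairs: {1,120}, {2,119}, …, {60,61}.
Choosing 60 integers — say the integers 1 through 60 — takes one from each pair and avoids the property.
Choosing 61 forces two into the same pair by pigeonhole, and those sum to 121. So 61.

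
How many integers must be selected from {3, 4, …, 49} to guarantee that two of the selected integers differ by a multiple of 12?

Group the integers by remainder mod 12; there are 12 residue classes, each nonempty in this range.
Choosing one from each class (12 integers) avoids any shared remainder.
One more choice must repeat a class, so two differ by a multiple of 12. Hence 12 + 1 = 13.

13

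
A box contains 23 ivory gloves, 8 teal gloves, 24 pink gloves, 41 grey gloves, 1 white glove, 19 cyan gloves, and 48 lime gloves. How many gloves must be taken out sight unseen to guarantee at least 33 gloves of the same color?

140

Treat the 7 colors as pigeonholes.
In the worst case we take at most 32 of each color, but all 23 ivory, all 8 teal, all 24 pink, all 1 white, and all 19 cyan (fewer than 32), giving 23 + 8 + 24 + 32 + 1 + 19 + 32 = 139.
One more glove then forces some color to 33, so 139 + 1 = 140.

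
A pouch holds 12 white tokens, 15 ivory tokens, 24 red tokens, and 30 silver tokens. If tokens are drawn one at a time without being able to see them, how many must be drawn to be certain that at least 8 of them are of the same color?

29

The worst case takes 7 tokens of each color without reaching 8 of any: 4 × 7 = 28.
The next token must bring some color to 8, so 28 + 1 = 29.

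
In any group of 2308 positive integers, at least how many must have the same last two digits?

24

There are 100 possible two-digit endings, which serve as the pigeonholes.
If each of the 100 possible two-digit endings held at most 23, the total would be at most 100 × 23 = 2300 < 2308, a contradiction.
So at least one holds ⌈2308/100⌉ = 24.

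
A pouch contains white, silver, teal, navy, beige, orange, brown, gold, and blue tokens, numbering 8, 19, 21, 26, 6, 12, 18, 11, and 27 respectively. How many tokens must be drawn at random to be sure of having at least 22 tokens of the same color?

138

Treat the 9 colors as pigeonholes.
In the worst case we take at most 21 of each color, but all 8 white, all 19 silver, all 6 beige, all 12 orange, all 18 brown, and all 11 gold (fewer than 21), giving 8 + 19 + 21 + 21 + 6 + 12 + 18 + 11 + 21 = 137.
One more token then forces some color to 22, so 137 + 1 = 138.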